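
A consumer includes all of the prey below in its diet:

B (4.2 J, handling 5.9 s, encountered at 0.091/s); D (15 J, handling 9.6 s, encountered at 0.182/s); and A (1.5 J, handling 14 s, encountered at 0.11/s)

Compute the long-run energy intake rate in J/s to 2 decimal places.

R = Σλ_iE_i / (1 + Σλ_ih_i)
Numerator: 0.091×4.2 + 0.182×15 + 0.11×1.5 = 3.277
Denominator: 1 + 0.091×5.9 + 0.182×9.6 + 0.11×14 = 4.824
R = 3.277/4.824 = 0.6793 J/s

0.68 J/s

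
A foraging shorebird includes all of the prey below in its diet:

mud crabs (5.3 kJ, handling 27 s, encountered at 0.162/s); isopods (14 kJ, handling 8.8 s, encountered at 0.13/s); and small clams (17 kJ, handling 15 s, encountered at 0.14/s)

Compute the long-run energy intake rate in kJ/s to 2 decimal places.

0.59 kJ/s

R = (0.162×5.3 + 0.13×14 + 0.14×17) / (1 + 0.162×27 + 0.13×8.8 + 0.14×15) = 5.059/8.618 = 0.587 kJ/s.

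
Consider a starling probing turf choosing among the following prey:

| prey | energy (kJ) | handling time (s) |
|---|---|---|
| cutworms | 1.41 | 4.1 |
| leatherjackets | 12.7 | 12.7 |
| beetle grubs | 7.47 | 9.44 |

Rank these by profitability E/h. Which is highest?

Profitability E/h (kJ/s): cutworms = 1.41/4.1 = 0.344, leatherjackets = 12.7/12.7 = 1, beetle grubs = 7.47/9.44 = 0.791.
Ranked: leatherjackets > beetle grubs > cutworms.

leatherjackets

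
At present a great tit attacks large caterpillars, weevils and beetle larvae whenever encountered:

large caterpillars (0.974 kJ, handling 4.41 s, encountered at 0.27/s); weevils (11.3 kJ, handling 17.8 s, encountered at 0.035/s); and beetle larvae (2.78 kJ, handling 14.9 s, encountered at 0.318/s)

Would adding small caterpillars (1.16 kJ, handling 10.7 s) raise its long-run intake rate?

No

Intake rate on the current diet: R = (0.27×0.974 + 0.035×11.3 + 0.318×2.78) / (1 + 0.27×4.41 + 0.035×17.8 + 0.318×14.9) = 1.543/7.552 = 0.2043 kJ/s.
Profitability of small caterpillars: 1.16/10.7 = 0.1084 kJ/s.
0.1084 < 0.2043, so adding small caterpillars would lower the average — exclude it.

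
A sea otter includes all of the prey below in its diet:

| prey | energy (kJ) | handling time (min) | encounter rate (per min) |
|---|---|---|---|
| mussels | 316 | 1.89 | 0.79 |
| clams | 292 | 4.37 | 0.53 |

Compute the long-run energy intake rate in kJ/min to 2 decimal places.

84.09 kJ/min

Energy encountered per unit search time: 0.79×316 + 0.53×292 = 404.4 kJ/min.
Handling time per unit search time: 0.79×1.89 + 0.53×4.37 = 3.809.
Rate = 404.4/(1 + 3.809) = 84.09 kJ/min.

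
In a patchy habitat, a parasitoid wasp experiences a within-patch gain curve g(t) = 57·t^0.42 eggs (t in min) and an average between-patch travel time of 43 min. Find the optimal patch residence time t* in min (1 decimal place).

31.1 min

Maximise g(t)/(T+t): set derivative to zero → g'(t)(T+t) = g(t).
g'(t) = 0.42·57·t^-0.58. Setting 0.42·57·t^-0.58 = 57·t^0.42/(43+t) gives 0.42(43+t) = t, so 0.58·t = 0.42×43.
t* = 0.42×43/0.58 = 31.14 min.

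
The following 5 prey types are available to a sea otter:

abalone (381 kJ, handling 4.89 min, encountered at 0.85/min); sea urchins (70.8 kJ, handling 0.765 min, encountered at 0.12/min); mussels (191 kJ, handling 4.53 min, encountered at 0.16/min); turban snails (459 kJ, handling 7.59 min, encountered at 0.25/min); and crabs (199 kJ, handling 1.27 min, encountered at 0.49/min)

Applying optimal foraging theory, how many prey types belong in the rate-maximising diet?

3

Rank by E/h (kJ/min): crabs 157, sea urchins 92.5, abalone 77.9, turban snails 60.5, mussels 42.2. Include each in turn until the next type's E/h falls below the running intake rate.
Rate on top 1: 60.11. sea urchins: 92.5 > 60.11 → include.
Rate on top 2: 61.84. abalone: 77.9 > 61.84 → include.
Rate on top 3: 73.22. turban snails: 60.5 < 73.22 → exclude; stop.
Optimal diet: crabs, sea urchins, abalone — 3 of 5 types.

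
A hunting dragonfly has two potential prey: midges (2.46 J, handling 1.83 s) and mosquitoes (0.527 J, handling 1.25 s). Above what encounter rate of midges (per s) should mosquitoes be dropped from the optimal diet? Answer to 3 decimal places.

0.250 per s

The zero-one rule: include mosquitoes iff E₂/h₂ > λE₁/(1+λh₁). Equality gives the switch point.
λE₁h₂ = E₂ + λE₂h₁ ⇒ λ = E₂/(E₁h₂ − E₂h₁) = 0.527/(3.075 − 0.9644) = 0.2497 per s.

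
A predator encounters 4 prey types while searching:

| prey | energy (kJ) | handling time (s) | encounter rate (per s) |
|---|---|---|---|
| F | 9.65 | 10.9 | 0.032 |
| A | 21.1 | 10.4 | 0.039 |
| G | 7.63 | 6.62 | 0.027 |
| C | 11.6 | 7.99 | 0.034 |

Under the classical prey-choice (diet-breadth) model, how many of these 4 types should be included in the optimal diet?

E/h in descending order: A 2.03, C 1.45, G 1.15, F 0.885 kJ/s. The optimal diet is the largest prefix of this list for which every included type satisfies E_i/h_i > R on the types above it.
Rate on top 1: 0.5854. C: 1.45 > 0.5854 → include.
Rate on top 2: 0.7258. G: 1.15 > 0.7258 → include.
Rate on top 3: 0.7669. F: 0.885 > 0.7669 → include.
Optimal diet: A, C, G, F — 4 of 4 types.

4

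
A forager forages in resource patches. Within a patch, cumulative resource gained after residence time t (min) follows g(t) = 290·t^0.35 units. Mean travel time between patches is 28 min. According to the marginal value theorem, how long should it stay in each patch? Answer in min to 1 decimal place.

By the marginal value theorem, leave when the instantaneous gain rate g'(t) equals the habitat-wide average g(t)/(T + t).
g'(t) = 0.35·290·t^-0.65. Setting 0.35·290·t^-0.65 = 290·t^0.35/(28+t) gives 0.35(28+t) = t, so 0.65·t = 0.35×28.
t* = 0.35×28/0.65 = 15.08 min.

15.1 min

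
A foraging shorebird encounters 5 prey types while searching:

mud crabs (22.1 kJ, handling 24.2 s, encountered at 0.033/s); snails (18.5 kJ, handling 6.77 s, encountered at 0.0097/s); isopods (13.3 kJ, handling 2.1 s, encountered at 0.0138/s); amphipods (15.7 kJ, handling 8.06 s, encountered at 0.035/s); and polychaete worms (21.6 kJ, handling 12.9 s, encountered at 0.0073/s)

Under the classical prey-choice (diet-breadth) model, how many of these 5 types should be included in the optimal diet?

5

E/h in descending order: isopods 6.33, snails 2.73, amphipods 1.95, polychaete worms 1.67, mud crabs 0.913 kJ/s. The optimal diet is the largest prefix of this list for which every included type satisfies E_i/h_i > R on the types above it.
Rate on top 1: 0.1784. snails: 2.73 > 0.1784 → include.
Rate on top 2: 0.3316. amphipods: 1.95 > 0.3316 → include.
Rate on top 3: 0.6628. polychaete worms: 1.67 > 0.6628 → include.
Rate on top 4: 0.7276. mud crabs: 0.913 > 0.7276 → include.
Optimal diet: isopods, snails, amphipods, polychaete worms, mud crabs — 5 of 5 types.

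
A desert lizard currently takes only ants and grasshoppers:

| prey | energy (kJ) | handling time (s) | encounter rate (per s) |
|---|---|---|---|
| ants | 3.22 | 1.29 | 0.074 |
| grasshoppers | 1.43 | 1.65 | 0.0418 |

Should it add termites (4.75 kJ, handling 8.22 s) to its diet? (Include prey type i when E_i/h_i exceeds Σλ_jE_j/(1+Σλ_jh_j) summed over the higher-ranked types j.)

Current rate: (0.074×3.22 + 0.0418×1.43)/(1 + 0.074×1.29 + 0.0418×1.65) = 0.256 kJ/s.
termites: E/h = 4.75/8.22 = 0.5779 kJ/s.
Since 0.5779 > R, including termites increases the long-run rate.

Yes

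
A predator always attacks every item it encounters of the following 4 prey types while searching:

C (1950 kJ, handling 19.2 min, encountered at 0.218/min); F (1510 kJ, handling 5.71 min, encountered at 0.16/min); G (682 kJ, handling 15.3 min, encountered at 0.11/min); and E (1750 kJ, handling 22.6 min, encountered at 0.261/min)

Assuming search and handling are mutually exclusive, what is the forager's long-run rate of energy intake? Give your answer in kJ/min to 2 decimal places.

R = (0.218×1950 + 0.16×1510 + 0.11×682 + 0.261×1750) / (1 + 0.218×19.2 + 0.16×5.71 + 0.11×15.3 + 0.261×22.6) = 1198/13.68 = 87.6 kJ/min.

87.60 kJ/min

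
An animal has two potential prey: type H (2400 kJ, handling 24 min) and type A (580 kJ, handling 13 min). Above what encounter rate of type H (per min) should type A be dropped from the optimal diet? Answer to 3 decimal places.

0.034 per min

At the threshold, the rate on type H alone equals the profitability of type A: λ·2400/(1 + λ·24) = 580/13 = 44.62.
Rearranging, λ(2400 − 44.62×24) = 44.62, so λ = 44.62/1329 = 0.03356 per min.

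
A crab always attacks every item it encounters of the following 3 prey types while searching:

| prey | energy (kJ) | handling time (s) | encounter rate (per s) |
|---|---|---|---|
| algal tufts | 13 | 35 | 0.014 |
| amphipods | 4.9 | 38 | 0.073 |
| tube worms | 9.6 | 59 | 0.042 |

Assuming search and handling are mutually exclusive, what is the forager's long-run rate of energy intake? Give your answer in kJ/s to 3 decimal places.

0.140 kJ/s

Energy encountered per unit search time: 0.014×13 + 0.073×4.9 + 0.042×9.6 = 0.9429 kJ/s.
Handling time per unit search time: 0.014×35 + 0.073×38 + 0.042×59 = 5.742.
Rate = 0.9429/(1 + 5.742) = 0.1399 kJ/s.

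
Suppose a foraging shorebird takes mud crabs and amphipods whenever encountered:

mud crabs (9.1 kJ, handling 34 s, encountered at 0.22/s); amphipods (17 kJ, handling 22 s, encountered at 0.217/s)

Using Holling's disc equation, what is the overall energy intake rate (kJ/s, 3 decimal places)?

0.429 kJ/s

R = Σλ_iE_i / (1 + Σλ_ih_i)
Numerator: 0.22×9.1 + 0.217×17 = 5.691
Denominator: 1 + 0.22×34 + 0.217×22 = 13.25
R = 5.691/13.25 = 0.4294 kJ/s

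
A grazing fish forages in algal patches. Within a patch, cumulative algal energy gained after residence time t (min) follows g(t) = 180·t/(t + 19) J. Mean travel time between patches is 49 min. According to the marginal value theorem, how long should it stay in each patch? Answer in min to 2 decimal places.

Maximise g(t)/(T+t): set derivative to zero → g'(t)(T+t) = g(t).
g'(t) = 180·19/(t + 19)². Setting 180·19/(t+19)² = 180t/[(t+19)(49+t)] gives 19(49+t) = t(t+19), so t² = 19×49 = 931.
t* = √931 = 30.51 min.

30.51 min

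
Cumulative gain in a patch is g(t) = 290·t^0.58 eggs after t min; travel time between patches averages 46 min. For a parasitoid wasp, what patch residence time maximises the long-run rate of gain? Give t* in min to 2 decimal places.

63.52 min

Optimal t* satisfies g'(t*) = g(t*)/(T + t*).
g'(t) = 0.58·290·t^-0.42. Setting 0.58·290·t^-0.42 = 290·t^0.58/(46+t) gives 0.58(46+t) = t, so 0.42·t = 0.58×46.
t* = 0.58×46/0.42 = 63.52 min.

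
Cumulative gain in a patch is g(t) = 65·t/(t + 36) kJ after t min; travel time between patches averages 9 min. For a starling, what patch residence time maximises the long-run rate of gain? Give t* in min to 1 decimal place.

Optimal t* satisfies g'(t*) = g(t*)/(T + t*).
g'(t) = 65·36/(t + 36)². Setting 65·36/(t+36)² = 65t/[(t+36)(9+t)] gives 36(9+t) = t(t+36), so t² = 36×9 = 324.
t* = √324 = 18 min.

18.0 min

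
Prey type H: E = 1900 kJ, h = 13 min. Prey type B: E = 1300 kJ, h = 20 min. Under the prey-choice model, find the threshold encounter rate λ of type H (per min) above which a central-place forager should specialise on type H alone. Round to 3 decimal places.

0.062 per min

The zero-one rule: include type B iff E₂/h₂ > λE₁/(1+λh₁). Equality gives the switch point.
λE₁h₂ = E₂ + λE₂h₁ ⇒ λ = E₂/(E₁h₂ − E₂h₁) = 1300/(3.8e+04 − 1.69e+04) = 0.06161 per min.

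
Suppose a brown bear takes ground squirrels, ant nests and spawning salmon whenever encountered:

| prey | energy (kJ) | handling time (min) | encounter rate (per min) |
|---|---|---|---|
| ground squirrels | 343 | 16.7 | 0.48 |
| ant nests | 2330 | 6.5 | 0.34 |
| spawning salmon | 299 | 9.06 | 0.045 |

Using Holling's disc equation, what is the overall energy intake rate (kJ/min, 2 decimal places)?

R = (0.48×343 + 0.34×2330 + 0.045×299) / (1 + 0.48×16.7 + 0.34×6.5 + 0.045×9.06) = 970.3/11.63 = 83.4 kJ/min.

83.40 kJ/min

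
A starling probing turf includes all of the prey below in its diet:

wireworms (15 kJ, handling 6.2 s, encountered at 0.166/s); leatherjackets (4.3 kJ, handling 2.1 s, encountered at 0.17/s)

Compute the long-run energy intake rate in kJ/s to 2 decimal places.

Energy encountered per unit search time: 0.166×15 + 0.17×4.3 = 3.221 kJ/s.
Handling time per unit search time: 0.166×6.2 + 0.17×2.1 = 1.386.
Rate = 3.221/(1 + 1.386) = 1.35 kJ/s.

1.35 kJ/s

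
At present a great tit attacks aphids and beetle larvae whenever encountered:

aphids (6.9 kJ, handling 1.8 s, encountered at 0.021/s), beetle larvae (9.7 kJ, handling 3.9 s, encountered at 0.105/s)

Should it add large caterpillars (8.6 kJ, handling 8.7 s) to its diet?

Yes

Current rate: (0.021×6.9 + 0.105×9.7)/(1 + 0.021×1.8 + 0.105×3.9) = 0.8038 kJ/s.
Profitability of large caterpillars: 8.6/8.7 = 0.9885 kJ/s.
0.9885 > 0.8038, so adding large caterpillars raises the average — include it.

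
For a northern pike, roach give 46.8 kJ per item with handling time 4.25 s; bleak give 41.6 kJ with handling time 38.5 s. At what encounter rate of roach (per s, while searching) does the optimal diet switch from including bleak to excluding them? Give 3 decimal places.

0.026 per s

The zero-one rule: include bleak iff E₂/h₂ > λE₁/(1+λh₁). Equality gives the switch point.
λE₁h₂ = E₂ + λE₂h₁ ⇒ λ = E₂/(E₁h₂ − E₂h₁) = 41.6/(1802 − 176.8) = 0.0256 per s.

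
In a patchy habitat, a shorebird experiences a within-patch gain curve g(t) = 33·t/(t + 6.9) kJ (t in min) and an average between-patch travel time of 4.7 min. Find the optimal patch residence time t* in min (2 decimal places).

5.69 min

Optimal t* satisfies g'(t*) = g(t*)/(T + t*).
g'(t) = 33·6.9/(t + 6.9)². Setting 33·6.9/(t+6.9)² = 33t/[(t+6.9)(4.7+t)] gives 6.9(4.7+t) = t(t+6.9), so t² = 6.9×4.7 = 32.43.
t* = √32.43 = 5.695 min.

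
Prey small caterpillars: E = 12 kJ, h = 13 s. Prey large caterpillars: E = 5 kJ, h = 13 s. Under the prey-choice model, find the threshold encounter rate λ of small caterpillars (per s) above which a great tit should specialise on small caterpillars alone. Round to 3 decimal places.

Drop large caterpillars once their profitability E₂/h₂ falls below the rate achievable on small caterpillars alone: E₂/h₂ = λE₁/(1 + λh₁).
Solve for λ: λE₁h₂ = E₂(1 + λh₁) → λ(E₁h₂ − E₂h₁) = E₂ → λ = E₂/(E₁h₂ − E₂h₁).
λ = 5/(12×13 − 5×13) = 5/91 = 0.05495 per s.

0.055 per s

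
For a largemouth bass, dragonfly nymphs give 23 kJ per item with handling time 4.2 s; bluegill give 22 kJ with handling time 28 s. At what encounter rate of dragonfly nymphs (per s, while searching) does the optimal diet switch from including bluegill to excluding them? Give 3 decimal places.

0.040 per s

Drop bluegill once their profitability E₂/h₂ falls below the rate achievable on dragonfly nymphs alone: E₂/h₂ = λE₁/(1 + λh₁).
Solve for λ: λE₁h₂ = E₂(1 + λh₁) → λ(E₁h₂ − E₂h₁) = E₂ → λ = E₂/(E₁h₂ − E₂h₁).
λ = 22/(23×28 − 22×4.2) = 22/551.6 = 0.03988 per s.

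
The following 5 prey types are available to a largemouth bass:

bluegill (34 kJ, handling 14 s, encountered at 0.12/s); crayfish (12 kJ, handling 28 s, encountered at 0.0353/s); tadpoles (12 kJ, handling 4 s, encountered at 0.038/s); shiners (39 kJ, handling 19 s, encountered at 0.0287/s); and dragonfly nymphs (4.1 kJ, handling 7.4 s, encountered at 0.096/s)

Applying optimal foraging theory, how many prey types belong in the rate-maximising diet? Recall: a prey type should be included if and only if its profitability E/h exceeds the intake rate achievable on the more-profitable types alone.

Profitabilities (E/h, kJ/s): tadpoles 3, bluegill 2.43, shiners 2.05, dragonfly nymphs 0.554, crayfish 0.429. Add prey in this order while the next type's profitability exceeds the intake rate on those already taken.
Rate on top 1: 0.3958. bluegill: 2.43 > 0.3958 → include.
Rate on top 2: 1.602. shiners: 2.05 > 1.602 → include.
Rate on top 3: 1.675. dragonfly nymphs: 0.554 < 1.675 → exclude; stop.
Optimal diet: tadpoles, bluegill, shiners — 3 of 5 types.

3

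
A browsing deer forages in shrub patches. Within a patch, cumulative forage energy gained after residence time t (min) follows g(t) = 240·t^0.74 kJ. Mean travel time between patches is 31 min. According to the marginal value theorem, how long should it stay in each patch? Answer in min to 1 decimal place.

88.2 min

Optimal t* satisfies g'(t*) = g(t*)/(T + t*).
g'(t) = 0.74·240·t^-0.26. Setting 0.74·240·t^-0.26 = 240·t^0.74/(31+t) gives 0.74(31+t) = t, so 0.26·t = 0.74×31.
t* = 0.74×31/0.26 = 88.23 min.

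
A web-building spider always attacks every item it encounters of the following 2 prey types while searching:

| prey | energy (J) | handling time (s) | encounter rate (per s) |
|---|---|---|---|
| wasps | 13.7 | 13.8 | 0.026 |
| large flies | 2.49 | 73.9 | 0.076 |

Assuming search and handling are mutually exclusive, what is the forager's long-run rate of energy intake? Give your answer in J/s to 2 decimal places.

R = Σλ_iE_i / (1 + Σλ_ih_i)
Numerator: 0.026×13.7 + 0.076×2.49 = 0.5454
Denominator: 1 + 0.026×13.8 + 0.076×73.9 = 6.975
R = 0.5454/6.975 = 0.0782 J/s

0.08 J/s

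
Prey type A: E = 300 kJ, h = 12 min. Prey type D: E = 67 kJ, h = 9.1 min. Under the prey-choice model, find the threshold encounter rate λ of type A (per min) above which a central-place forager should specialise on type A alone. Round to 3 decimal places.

Drop type D once their profitability E₂/h₂ falls below the rate achievable on type A alone: E₂/h₂ = λE₁/(1 + λh₁).
Solve for λ: λE₁h₂ = E₂(1 + λh₁) → λ(E₁h₂ − E₂h₁) = E₂ → λ = E₂/(E₁h₂ − E₂h₁).
λ = 67/(300×9.1 − 67×12) = 67/1926 = 0.03479 per min.

0.035 per min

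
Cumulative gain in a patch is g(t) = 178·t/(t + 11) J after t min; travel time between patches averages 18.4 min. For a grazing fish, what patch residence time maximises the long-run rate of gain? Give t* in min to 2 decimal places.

14.23 min

By the marginal value theorem, leave when the instantaneous gain rate g'(t) equals the habitat-wide average g(t)/(T + t).
g'(t) = 178·11/(t + 11)². Setting 178·11/(t+11)² = 178t/[(t+11)(18.4+t)] gives 11(18.4+t) = t(t+11), so t² = 11×18.4 = 202.4.
t* = √202.4 = 14.23 min.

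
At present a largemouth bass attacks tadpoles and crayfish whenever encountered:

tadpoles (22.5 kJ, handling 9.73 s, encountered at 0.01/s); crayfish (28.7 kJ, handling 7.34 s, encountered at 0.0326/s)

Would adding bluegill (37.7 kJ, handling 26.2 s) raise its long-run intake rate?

Yes

On tadpoles and crayfish alone, R = ΣλE/(1+Σλh) = 1.161/1.337 = 0.8683 kJ/s.
Profitability of bluegill: 37.7/26.2 = 1.439 kJ/s.
Since 1.439 > R, including bluegill increases the long-run rate.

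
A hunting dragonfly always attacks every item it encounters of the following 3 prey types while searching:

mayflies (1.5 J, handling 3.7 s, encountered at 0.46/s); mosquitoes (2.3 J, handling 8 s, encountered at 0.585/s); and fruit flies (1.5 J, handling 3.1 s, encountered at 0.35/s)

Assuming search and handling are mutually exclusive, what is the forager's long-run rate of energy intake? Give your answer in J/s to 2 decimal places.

0.30 J/s

Energy encountered per unit search time: 0.46×1.5 + 0.585×2.3 + 0.35×1.5 = 2.56 J/s.
Handling time per unit search time: 0.46×3.7 + 0.585×8 + 0.35×3.1 = 7.467.
Rate = 2.56/(1 + 7.467) = 0.3024 J/s.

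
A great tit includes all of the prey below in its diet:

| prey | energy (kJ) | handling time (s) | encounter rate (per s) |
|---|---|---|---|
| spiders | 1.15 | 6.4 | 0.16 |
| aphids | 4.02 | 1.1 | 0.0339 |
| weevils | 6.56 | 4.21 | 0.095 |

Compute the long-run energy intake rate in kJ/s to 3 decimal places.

Energy encountered per unit search time: 0.16×1.15 + 0.0339×4.02 + 0.095×6.56 = 0.9435 kJ/s.
Handling time per unit search time: 0.16×6.4 + 0.0339×1.1 + 0.095×4.21 = 1.461.
Rate = 0.9435/(1 + 1.461) = 0.3833 kJ/s.

0.383 kJ/s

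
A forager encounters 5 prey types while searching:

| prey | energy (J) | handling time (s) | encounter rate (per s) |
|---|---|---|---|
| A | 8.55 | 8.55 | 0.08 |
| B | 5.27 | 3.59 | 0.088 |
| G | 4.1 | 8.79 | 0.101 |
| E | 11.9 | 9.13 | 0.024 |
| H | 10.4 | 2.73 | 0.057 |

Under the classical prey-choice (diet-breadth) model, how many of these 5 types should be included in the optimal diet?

Rank by E/h (J/s): H 3.81, B 1.47, E 1.3, A 1, G 0.466. Include each in turn until the next type's E/h falls below the running intake rate.
Rate on top 1: 0.513. B: 1.47 > 0.513 → include.
Rate on top 2: 0.718. E: 1.3 > 0.718 → include.
Rate on top 3: 0.7939. A: 1 > 0.7939 → include.
Rate on top 4: 0.8532. G: 0.466 < 0.8532 → exclude; stop.
Optimal diet: H, B, E, A — 4 of 5 types.

4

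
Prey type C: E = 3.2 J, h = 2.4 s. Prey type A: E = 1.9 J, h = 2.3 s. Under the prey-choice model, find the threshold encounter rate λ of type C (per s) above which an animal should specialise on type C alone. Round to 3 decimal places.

0.679 per s

At the threshold, the rate on type C alone equals the profitability of type A: λ·3.2/(1 + λ·2.4) = 1.9/2.3 = 0.8261.
Rearranging, λ(3.2 − 0.8261×2.4) = 0.8261, so λ = 0.8261/1.217 = 0.6786 per s.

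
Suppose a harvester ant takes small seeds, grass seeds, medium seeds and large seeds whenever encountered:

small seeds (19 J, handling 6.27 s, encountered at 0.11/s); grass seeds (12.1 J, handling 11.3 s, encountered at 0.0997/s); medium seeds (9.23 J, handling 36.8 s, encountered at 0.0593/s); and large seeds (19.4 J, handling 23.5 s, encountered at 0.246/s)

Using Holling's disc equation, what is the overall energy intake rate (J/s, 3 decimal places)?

R = Σλ_iE_i / (1 + Σλ_ih_i)
Numerator: 0.11×19 + 0.0997×12.1 + 0.0593×9.23 + 0.246×19.4 = 8.616
Denominator: 1 + 0.11×6.27 + 0.0997×11.3 + 0.0593×36.8 + 0.246×23.5 = 10.78
R = 8.616/10.78 = 0.7993 J/s

0.799 J/s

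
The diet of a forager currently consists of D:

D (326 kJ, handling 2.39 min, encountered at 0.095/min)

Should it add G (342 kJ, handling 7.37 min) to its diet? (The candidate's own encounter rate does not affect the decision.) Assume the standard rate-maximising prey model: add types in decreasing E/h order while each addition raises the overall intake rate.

Yes

Intake rate on the current diet: R = (0.095×326) / (1 + 0.095×2.39) = 30.97/1.227 = 25.24 kJ/min.
Profitability of G: 342/7.37 = 46.4 kJ/min.
46.4 > 25.24, so adding G raises the average — include it.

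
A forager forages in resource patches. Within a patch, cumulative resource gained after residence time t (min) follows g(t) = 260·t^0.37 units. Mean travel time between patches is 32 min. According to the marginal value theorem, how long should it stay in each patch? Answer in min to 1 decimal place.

By the marginal value theorem, leave when the instantaneous gain rate g'(t) equals the habitat-wide average g(t)/(T + t).
g'(t) = 0.37·260·t^-0.63. Setting 0.37·260·t^-0.63 = 260·t^0.37/(32+t) gives 0.37(32+t) = t, so 0.63·t = 0.37×32.
t* = 0.37×32/0.63 = 18.79 min.

18.8 min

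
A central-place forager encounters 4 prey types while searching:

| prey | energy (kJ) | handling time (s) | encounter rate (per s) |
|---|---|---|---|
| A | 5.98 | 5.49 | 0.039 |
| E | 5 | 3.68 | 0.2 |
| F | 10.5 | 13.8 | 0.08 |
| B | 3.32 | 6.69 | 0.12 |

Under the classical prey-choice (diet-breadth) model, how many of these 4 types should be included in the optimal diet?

3

Rank by E/h (kJ/s): E 1.36, A 1.09, F 0.761, B 0.496. Include each in turn until the next type's E/h falls below the running intake rate.
Rate on top 1: 0.576. A: 1.09 > 0.576 → include.
Rate on top 2: 0.6324. F: 0.761 > 0.6324 → include.
Rate on top 3: 0.6788. B: 0.496 < 0.6788 → exclude; stop.
Optimal diet: E, A, F — 3 of 4 types.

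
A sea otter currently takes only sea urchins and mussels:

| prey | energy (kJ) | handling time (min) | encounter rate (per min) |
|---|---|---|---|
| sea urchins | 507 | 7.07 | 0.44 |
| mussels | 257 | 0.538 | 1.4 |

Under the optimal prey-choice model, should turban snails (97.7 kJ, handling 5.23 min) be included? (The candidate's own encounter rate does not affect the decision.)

No

Current rate: (0.44×507 + 1.4×257)/(1 + 0.44×7.07 + 1.4×0.538) = 119.8 kJ/min.
turban snails: E/h = 97.7/5.23 = 18.68 kJ/min.
Since 18.68 < R, time spent handling turban snails is better spent searching.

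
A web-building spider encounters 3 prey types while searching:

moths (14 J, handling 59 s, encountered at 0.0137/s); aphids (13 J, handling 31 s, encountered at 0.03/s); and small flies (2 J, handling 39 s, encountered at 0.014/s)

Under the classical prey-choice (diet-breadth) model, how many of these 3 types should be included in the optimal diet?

2

Rank by E/h (J/s): aphids 0.419, moths 0.237, small flies 0.0513. Include each in turn until the next type's E/h falls below the running intake rate.
Rate on top 1: 0.2021. moths: 0.237 > 0.2021 → include.
Rate on top 2: 0.2125. small flies: 0.0513 < 0.2125 → exclude; stop.
Optimal diet: aphids, moths — 2 of 3 types.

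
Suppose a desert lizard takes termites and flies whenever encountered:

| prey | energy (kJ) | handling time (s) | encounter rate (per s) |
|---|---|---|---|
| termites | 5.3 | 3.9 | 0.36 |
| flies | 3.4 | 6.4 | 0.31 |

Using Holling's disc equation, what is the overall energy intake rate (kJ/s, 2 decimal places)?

R = Σλ_iE_i / (1 + Σλ_ih_i)
Numerator: 0.36×5.3 + 0.31×3.4 = 2.962
Denominator: 1 + 0.36×3.9 + 0.31×6.4 = 4.388
R = 2.962/4.388 = 0.675 kJ/s

0.68 kJ/s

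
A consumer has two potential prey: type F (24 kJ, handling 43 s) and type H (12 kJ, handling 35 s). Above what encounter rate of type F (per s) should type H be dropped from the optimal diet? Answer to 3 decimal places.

The zero-one rule: include type H iff E₂/h₂ > λE₁/(1+λh₁). Equality gives the switch point.
λE₁h₂ = E₂ + λE₂h₁ ⇒ λ = E₂/(E₁h₂ − E₂h₁) = 12/(840 − 516) = 0.03704 per s.

0.037 per s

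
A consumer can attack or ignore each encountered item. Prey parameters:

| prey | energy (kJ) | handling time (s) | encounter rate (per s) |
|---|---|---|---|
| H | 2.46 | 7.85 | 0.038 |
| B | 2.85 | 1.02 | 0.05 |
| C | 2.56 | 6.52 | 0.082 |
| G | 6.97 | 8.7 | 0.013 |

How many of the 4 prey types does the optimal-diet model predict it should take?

4

Profitabilities (E/h, kJ/s): B 2.79, G 0.801, C 0.393, H 0.313. Add prey in this order while the next type's profitability exceeds the intake rate on those already taken.
Rate on top 1: 0.1356. G: 0.801 > 0.1356 → include.
Rate on top 2: 0.2002. C: 0.393 > 0.2002 → include.
Rate on top 3: 0.2608. H: 0.313 > 0.2608 → include.
Optimal diet: B, G, C, H — 4 of 4 types.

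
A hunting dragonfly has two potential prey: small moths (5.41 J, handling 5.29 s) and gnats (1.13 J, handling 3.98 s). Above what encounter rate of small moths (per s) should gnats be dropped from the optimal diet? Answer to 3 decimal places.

0.073 per s

Drop gnats once their profitability E₂/h₂ falls below the rate achievable on small moths alone: E₂/h₂ = λE₁/(1 + λh₁).
Solve for λ: λE₁h₂ = E₂(1 + λh₁) → λ(E₁h₂ − E₂h₁) = E₂ → λ = E₂/(E₁h₂ − E₂h₁).
λ = 1.13/(5.41×3.98 − 1.13×5.29) = 1.13/15.55 = 0.07265 per s.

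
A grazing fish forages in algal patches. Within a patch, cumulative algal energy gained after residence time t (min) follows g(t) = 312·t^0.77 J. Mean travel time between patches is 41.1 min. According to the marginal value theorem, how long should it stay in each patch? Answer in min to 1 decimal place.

137.6 min

By the marginal value theorem, leave when the instantaneous gain rate g'(t) equals the habitat-wide average g(t)/(T + t).
g'(t) = 0.77·312·t^-0.23. Setting 0.77·312·t^-0.23 = 312·t^0.77/(41.1+t) gives 0.77(41.1+t) = t, so 0.23·t = 0.77×41.1.
t* = 0.77×41.1/0.23 = 137.6 min.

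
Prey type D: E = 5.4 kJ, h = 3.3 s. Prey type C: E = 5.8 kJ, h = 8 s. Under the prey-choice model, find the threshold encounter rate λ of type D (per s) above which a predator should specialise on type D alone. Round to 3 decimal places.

The zero-one rule: include type C iff E₂/h₂ > λE₁/(1+λh₁). Equality gives the switch point.
λE₁h₂ = E₂ + λE₂h₁ ⇒ λ = E₂/(E₁h₂ − E₂h₁) = 5.8/(43.2 − 19.14) = 0.2411 per s.

0.241 per s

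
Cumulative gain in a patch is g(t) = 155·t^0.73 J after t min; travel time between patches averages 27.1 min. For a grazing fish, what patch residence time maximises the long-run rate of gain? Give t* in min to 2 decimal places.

By the marginal value theorem, leave when the instantaneous gain rate g'(t) equals the habitat-wide average g(t)/(T + t).
g'(t) = 0.73·155·t^-0.27. Setting 0.73·155·t^-0.27 = 155·t^0.73/(27.1+t) gives 0.73(27.1+t) = t, so 0.27·t = 0.73×27.1.
t* = 0.73×27.1/0.27 = 73.27 min.

73.27 min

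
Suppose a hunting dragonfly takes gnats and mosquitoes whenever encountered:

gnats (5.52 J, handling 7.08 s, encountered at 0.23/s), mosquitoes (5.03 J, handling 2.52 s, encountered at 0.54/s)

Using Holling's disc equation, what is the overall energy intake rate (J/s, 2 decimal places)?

1.00 J/s

R = (0.23×5.52 + 0.54×5.03) / (1 + 0.23×7.08 + 0.54×2.52) = 3.986/3.989 = 0.9991 J/s.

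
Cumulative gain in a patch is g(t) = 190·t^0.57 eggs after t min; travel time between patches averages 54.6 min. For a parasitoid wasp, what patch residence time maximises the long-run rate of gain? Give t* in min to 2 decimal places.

72.38 min

Optimal t* satisfies g'(t*) = g(t*)/(T + t*).
g'(t) = 0.57·190·t^-0.43. Setting 0.57·190·t^-0.43 = 190·t^0.57/(54.6+t) gives 0.57(54.6+t) = t, so 0.43·t = 0.57×54.6.
t* = 0.57×54.6/0.43 = 72.38 min.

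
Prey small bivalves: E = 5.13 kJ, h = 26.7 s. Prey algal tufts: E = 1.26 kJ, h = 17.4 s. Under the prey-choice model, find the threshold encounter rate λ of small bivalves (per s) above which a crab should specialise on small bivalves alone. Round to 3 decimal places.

0.023 per s

At the threshold, the rate on small bivalves alone equals the profitability of algal tufts: λ·5.13/(1 + λ·26.7) = 1.26/17.4 = 0.07241.
Rearranging, λ(5.13 − 0.07241×26.7) = 0.07241, so λ = 0.07241/3.197 = 0.02265 per s.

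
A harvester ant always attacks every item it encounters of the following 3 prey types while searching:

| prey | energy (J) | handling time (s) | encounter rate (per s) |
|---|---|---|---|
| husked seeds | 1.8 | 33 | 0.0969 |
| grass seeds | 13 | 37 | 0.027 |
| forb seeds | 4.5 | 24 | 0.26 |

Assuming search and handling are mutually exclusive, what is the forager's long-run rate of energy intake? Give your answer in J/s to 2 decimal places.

0.15 J/s

Energy encountered per unit search time: 0.0969×1.8 + 0.027×13 + 0.26×4.5 = 1.695 J/s.
Handling time per unit search time: 0.0969×33 + 0.027×37 + 0.26×24 = 10.44.
Rate = 1.695/(1 + 10.44) = 0.1482 J/s.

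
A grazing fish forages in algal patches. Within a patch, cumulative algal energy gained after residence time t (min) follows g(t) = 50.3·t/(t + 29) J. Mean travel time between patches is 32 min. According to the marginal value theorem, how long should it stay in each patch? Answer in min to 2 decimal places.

30.46 min

Maximise g(t)/(T+t): set derivative to zero → g'(t)(T+t) = g(t).
g'(t) = 50.3·29/(t + 29)². Setting 50.3·29/(t+29)² = 50.3t/[(t+29)(32+t)] gives 29(32+t) = t(t+29), so t² = 29×32 = 928.
t* = √928 = 30.46 min.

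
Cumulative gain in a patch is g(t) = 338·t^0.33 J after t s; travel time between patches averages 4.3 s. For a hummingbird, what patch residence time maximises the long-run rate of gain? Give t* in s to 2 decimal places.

By the marginal value theorem, leave when the instantaneous gain rate g'(t) equals the habitat-wide average g(t)/(T + t).
g'(t) = 0.33·338·t^-0.67. Setting 0.33·338·t^-0.67 = 338·t^0.33/(4.3+t) gives 0.33(4.3+t) = t, so 0.67·t = 0.33×4.3.
t* = 0.33×4.3/0.67 = 2.118 s.

2.12 s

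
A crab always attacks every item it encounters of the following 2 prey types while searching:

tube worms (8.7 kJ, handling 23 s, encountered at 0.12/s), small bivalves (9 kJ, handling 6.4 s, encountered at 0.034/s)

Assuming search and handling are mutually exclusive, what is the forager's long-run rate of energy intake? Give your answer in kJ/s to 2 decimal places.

R = Σλ_iE_i / (1 + Σλ_ih_i)
Numerator: 0.12×8.7 + 0.034×9 = 1.35
Denominator: 1 + 0.12×23 + 0.034×6.4 = 3.978
R = 1.35/3.978 = 0.3394 kJ/s

0.34 kJ/s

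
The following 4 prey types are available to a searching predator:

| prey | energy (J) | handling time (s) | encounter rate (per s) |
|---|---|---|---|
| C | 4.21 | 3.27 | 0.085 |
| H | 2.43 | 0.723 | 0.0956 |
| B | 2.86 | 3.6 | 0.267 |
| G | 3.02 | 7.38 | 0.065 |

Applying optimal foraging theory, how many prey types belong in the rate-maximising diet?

3

Rank by E/h (J/s): H 3.36, C 1.29, B 0.794, G 0.409. Include each in turn until the next type's E/h falls below the running intake rate.
Rate on top 1: 0.2173. C: 1.29 > 0.2173 → include.
Rate on top 2: 0.4381. B: 0.794 > 0.4381 → include.
Rate on top 3: 0.5865. G: 0.409 < 0.5865 → exclude; stop.
Optimal diet: H, C, B — 3 of 4 types.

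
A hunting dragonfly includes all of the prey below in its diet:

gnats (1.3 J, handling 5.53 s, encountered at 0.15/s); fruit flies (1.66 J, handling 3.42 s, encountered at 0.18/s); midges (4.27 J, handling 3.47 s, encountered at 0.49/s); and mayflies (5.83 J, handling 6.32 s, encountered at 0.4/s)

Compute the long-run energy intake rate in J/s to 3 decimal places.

R = (0.15×1.3 + 0.18×1.66 + 0.49×4.27 + 0.4×5.83) / (1 + 0.15×5.53 + 0.18×3.42 + 0.49×3.47 + 0.4×6.32) = 4.918/6.673 = 0.737 J/s.

0.737 J/s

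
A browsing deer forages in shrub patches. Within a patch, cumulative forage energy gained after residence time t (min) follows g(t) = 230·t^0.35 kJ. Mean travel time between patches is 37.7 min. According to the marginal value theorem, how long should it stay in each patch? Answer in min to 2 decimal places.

20.30 min

Maximise g(t)/(T+t): set derivative to zero → g'(t)(T+t) = g(t).
g'(t) = 0.35·230·t^-0.65. Setting 0.35·230·t^-0.65 = 230·t^0.35/(37.7+t) gives 0.35(37.7+t) = t, so 0.65·t = 0.35×37.7.
t* = 0.35×37.7/0.65 = 20.3 min.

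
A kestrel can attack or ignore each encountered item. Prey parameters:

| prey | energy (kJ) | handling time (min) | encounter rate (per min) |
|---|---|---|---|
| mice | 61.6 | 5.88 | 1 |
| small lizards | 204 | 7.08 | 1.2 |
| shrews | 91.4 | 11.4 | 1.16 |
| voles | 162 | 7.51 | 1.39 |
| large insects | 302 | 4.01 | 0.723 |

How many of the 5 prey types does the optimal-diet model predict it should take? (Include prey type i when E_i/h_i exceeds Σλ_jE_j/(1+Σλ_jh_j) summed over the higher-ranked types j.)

E/h in descending order: large insects 75.3, small lizards 28.8, voles 21.6, mice 10.5, shrews 8.02 kJ/min. The optimal diet is the largest prefix of this list for which every included type satisfies E_i/h_i > R on the types above it.
Rate on top 1: 56. small lizards: 28.8 < 56 → exclude; stop.
Optimal diet: large insects — 1 of 5 types.

1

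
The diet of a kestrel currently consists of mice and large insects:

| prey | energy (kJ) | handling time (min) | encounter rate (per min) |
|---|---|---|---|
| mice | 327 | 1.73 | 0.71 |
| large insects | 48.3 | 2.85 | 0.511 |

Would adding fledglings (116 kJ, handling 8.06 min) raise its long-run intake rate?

No

Current rate: (0.71×327 + 0.511×48.3)/(1 + 0.71×1.73 + 0.511×2.85) = 69.71 kJ/min.
fledglings: E/h = 116/8.06 = 14.39 kJ/min.
14.39 < 69.71, so adding fledglings would lower the average — exclude it.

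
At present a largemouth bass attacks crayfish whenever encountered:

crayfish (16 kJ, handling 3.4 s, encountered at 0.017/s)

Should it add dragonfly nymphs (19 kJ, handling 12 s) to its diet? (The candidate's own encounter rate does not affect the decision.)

Intake rate on the current diet: R = (0.017×16) / (1 + 0.017×3.4) = 0.272/1.058 = 0.2571 kJ/s.
Profitability of dragonfly nymphs: 19/12 = 1.583 kJ/s.
Since 1.583 > R, including dragonfly nymphs increases the long-run rate.

Yes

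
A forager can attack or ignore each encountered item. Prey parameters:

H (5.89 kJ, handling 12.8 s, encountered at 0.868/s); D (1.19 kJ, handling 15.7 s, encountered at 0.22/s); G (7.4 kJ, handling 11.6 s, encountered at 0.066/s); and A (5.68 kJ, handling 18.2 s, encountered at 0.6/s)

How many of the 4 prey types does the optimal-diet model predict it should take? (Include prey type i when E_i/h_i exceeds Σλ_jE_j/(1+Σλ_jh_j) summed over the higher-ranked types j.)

2

E/h in descending order: G 0.638, H 0.46, A 0.312, D 0.0758 kJ/s. The optimal diet is the largest prefix of this list for which every included type satisfies E_i/h_i > R on the types above it.
Rate on top 1: 0.2766. H: 0.46 > 0.2766 → include.
Rate on top 2: 0.435. A: 0.312 < 0.435 → exclude; stop.
Optimal diet: G, H — 2 of 4 types.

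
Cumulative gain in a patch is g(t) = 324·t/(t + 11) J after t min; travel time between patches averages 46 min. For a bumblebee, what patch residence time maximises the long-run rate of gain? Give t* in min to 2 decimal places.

Maximise g(t)/(T+t): set derivative to zero → g'(t)(T+t) = g(t).
g'(t) = 324·11/(t + 11)². Setting 324·11/(t+11)² = 324t/[(t+11)(46+t)] gives 11(46+t) = t(t+11), so t² = 11×46 = 506.
t* = √506 = 22.49 min.

22.49 min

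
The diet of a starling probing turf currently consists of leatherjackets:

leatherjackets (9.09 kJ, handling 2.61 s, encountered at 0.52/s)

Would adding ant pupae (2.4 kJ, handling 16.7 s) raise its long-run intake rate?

No

On leatherjackets alone, R = ΣλE/(1+Σλh) = 4.727/2.357 = 2.005 kJ/s.
Profitability of ant pupae: 2.4/16.7 = 0.1437 kJ/s.
0.1437 < 2.005, so adding ant pupae would lower the average — exclude it.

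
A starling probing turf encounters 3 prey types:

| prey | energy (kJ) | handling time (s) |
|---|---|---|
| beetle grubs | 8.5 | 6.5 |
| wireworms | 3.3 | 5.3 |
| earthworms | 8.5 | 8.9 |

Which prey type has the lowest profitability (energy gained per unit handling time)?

wireworms

In descending order of E/h:
beetle grubs: 8.5/6.5 = 1.31 kJ/s
earthworms: 8.5/8.9 = 0.955 kJ/s
wireworms: 3.3/5.3 = 0.623 kJ/s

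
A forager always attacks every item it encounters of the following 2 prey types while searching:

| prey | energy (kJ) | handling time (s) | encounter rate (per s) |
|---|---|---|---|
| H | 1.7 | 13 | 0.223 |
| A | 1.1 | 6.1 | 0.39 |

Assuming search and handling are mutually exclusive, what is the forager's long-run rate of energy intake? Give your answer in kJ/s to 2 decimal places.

0.13 kJ/s

Energy encountered per unit search time: 0.223×1.7 + 0.39×1.1 = 0.8081 kJ/s.
Handling time per unit search time: 0.223×13 + 0.39×6.1 = 5.278.
Rate = 0.8081/(1 + 5.278) = 0.1287 kJ/s.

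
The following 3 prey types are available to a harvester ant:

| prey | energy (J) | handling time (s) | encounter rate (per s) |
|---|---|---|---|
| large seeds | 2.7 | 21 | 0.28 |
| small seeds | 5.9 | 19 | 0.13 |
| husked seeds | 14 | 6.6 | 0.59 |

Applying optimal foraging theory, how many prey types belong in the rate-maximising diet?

Profitabilities (E/h, J/s): husked seeds 2.12, small seeds 0.311, large seeds 0.129. Add prey in this order while the next type's profitability exceeds the intake rate on those already taken.
Rate on top 1: 1.688. small seeds: 0.311 < 1.688 → exclude; stop.
Optimal diet: husked seeds — 1 of 3 types.

1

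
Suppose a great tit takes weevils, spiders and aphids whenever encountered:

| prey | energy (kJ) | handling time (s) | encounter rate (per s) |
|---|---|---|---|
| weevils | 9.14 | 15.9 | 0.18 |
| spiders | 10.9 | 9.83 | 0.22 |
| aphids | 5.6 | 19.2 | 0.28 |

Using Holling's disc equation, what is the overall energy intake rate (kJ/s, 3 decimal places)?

R = (0.18×9.14 + 0.22×10.9 + 0.28×5.6) / (1 + 0.18×15.9 + 0.22×9.83 + 0.28×19.2) = 5.611/11.4 = 0.4922 kJ/s.

0.492 kJ/s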